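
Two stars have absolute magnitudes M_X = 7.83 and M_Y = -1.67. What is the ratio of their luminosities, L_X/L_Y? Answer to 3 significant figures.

L_X/L_Y ≈ 1.58×10^-4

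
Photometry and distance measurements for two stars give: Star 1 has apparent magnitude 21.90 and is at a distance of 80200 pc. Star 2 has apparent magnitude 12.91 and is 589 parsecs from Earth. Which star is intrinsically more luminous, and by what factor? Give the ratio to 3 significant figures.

Star 1: M = m − 5 log₁₀ d + 5 = 21.90 − 5·4.9042 + 5 = 2.379
Star 2: M = m − 5 log₁₀ d + 5 = 12.91 − 5·2.7701 + 5 = 4.059
ΔM = M_1 − M_2 = 2.379 − (4.059) = -1.680; smaller M is more luminous → Star 1.
L ratio = 10^(0.4 |ΔM|) = 10^0.672 = 4.700

Star 1 is more luminous, by a factor of 4.70.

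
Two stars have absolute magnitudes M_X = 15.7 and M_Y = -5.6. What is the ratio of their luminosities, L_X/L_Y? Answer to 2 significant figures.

ΔM = M_X − M_Y = 21.3
L_X/L_Y = 10^(−0.4 ΔM) = 10^-8.520 = 3.020×10^-9

L_X/L_Y ≈ 3.0×10^-9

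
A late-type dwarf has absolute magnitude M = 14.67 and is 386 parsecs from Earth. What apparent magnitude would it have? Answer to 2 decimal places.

m ≈ 22.60

m = M + 5 log₁₀ d − 5 = 14.67 + 5·2.5866 − 5 = 22.603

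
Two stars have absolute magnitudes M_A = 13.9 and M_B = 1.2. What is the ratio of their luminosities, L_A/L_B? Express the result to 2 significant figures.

ΔM = M_A − M_B = 12.7
L_A/L_B = 10^(−0.4 ΔM) = 10^-5.080 = 8.318×10^-6

L_A/L_B ≈ 8.3×10^-6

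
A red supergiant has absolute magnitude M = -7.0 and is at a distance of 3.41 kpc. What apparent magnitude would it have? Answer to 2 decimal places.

m ≈ 5.66

d = 3.41 kpc = 3410 pc
m = M + 5 log₁₀ d − 5 = -7.0 + 5·3.5328 − 5 = 5.664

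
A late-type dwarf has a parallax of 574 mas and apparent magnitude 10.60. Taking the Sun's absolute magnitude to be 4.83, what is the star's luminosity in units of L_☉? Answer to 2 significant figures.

d = 1/p = 1000/574 mas = 1.742 pc
M = m − 5 log₁₀ d + 5 = 10.60 − 5·0.2411 + 5 = 14.395
M − M_☉ = 14.395 − 4.83 = 9.565
L/L_☉ = 10^(−0.4 × 9.565) = 1.493×10^-4

L/L_☉ ≈ 1.5×10^-4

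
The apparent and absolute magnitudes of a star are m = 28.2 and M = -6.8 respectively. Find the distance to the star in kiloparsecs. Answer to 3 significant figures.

d ≈ 100000 kpc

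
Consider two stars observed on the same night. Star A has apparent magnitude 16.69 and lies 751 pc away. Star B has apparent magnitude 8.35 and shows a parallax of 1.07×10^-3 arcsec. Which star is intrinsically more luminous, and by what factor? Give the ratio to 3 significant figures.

Star B is more luminous, by a factor of 3360.

Star A: M = m − 5 log₁₀ d + 5 = 16.69 − 5·2.8756 + 5 = 7.312
Star B: d = 1/p = 1/1.07×10^-3″ = 934.6 pc
Star B: M = m − 5 log₁₀ d + 5 = 8.35 − 5·2.9706 + 5 = -1.503
ΔM = M_A − M_B = 7.312 − (-1.503) = 8.815; smaller M is more luminous → Star B.
L ratio = 10^(0.4 |ΔM|) = 10^3.526 = 3357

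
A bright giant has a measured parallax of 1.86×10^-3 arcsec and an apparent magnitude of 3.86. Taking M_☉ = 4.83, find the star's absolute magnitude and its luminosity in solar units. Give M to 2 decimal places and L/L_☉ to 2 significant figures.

M ≈ -4.79; L/L_☉ ≈ 7100

d = 1/p = 1/1.86×10^-3″ = 537.6 pc
M = m − 5 log₁₀ d + 5 = 3.86 − 5·2.7305 + 5 = -4.792
M − M_☉ = -4.792 − 4.83 = -9.622
L/L_☉ = 10^(−0.4 × -9.622) = 7063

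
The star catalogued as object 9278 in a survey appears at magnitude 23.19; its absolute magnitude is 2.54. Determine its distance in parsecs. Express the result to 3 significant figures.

d ≈ 135000 pc

Distance modulus: m − M = 23.19 − (2.54) = 20.650
m − M = 5 log₁₀ d − 5
log₁₀ d = (m − M)/5 + 1 = 5.1300
d = 10^5.1300 = 134900 pc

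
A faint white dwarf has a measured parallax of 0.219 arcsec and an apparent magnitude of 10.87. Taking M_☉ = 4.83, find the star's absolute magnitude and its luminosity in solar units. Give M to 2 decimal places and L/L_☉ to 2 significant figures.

M ≈ 12.57; L/L_☉ ≈ 8.0×10^-4

d = 1/p = 1/0.219″ = 4.566 pc
M = m − 5 log₁₀ d + 5 = 10.87 − 5·0.6596 + 5 = 12.572
M − M_☉ = 12.572 − 4.83 = 7.742
L/L_☉ = 10^(−0.4 × 7.742) = 8.000×10^-4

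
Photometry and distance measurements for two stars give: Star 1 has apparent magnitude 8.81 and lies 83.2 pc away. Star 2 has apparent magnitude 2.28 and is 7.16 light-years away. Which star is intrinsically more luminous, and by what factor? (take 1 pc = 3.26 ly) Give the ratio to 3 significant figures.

Star 1 is more luminous, by a factor of 3.51.

Star 1: M = m − 5 log₁₀ d + 5 = 8.81 − 5·1.9201 + 5 = 4.209
Star 2: d = 7.16 ly / 3.26 = 2.196 pc
Star 2: M = m − 5 log₁₀ d + 5 = 2.28 − 5·0.3417 + 5 = 5.572
ΔM = M_1 − M_2 = 4.209 − (5.572) = -1.362; smaller M is more luminous → Star 1.
L ratio = 10^(0.4 |ΔM|) = 10^0.545 = 3.506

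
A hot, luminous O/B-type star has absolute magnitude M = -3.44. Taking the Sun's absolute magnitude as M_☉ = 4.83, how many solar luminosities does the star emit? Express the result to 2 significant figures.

M − M_☉ = -3.44 − 4.83 = -8.270
L/L_☉ = 10^(−0.4 (M − M_☉)) = 10^3.308 = 2032

L/L_☉ ≈ 2000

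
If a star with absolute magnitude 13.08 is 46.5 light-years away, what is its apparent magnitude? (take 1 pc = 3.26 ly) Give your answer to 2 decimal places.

m ≈ 13.85

d = 46.5 ly / 3.26 = 14.26 pc
m = M + 5 log₁₀ d − 5 = 13.08 + 5·1.1542 − 5 = 13.851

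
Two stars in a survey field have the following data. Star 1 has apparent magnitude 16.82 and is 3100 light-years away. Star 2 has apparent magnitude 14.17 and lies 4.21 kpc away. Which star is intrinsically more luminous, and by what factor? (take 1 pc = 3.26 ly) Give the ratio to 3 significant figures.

Star 2 is more luminous, by a factor of 225.

Star 1: d = 3100 ly / 3.26 = 950.9 pc
Star 1: M = m − 5 log₁₀ d + 5 = 16.82 − 5·2.9781 + 5 = 6.929
Star 2: d = 4.21 kpc = 4210 pc
Star 2: M = m − 5 log₁₀ d + 5 = 14.17 − 5·3.6243 + 5 = 1.049
ΔM = M_1 − M_2 = 6.929 − (1.049) = 5.881; smaller M is more luminous → Star 2.
L ratio = 10^(0.4 |ΔM|) = 10^2.352 = 225.0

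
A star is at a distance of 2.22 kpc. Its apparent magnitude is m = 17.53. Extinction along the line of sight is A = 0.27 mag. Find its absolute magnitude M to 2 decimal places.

M ≈ 5.53

d = 2.22 kpc = 2220 pc
5 log₁₀(d/10 pc) = 5 log₁₀(2220) − 5 = 11.732
M = m − 5 log₁₀(d/10) − A = 17.53 − 11.732 − 0.27 = 5.528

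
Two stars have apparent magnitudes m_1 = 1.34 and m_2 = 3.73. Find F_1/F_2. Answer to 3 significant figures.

F_1/F_2 ≈ 9.04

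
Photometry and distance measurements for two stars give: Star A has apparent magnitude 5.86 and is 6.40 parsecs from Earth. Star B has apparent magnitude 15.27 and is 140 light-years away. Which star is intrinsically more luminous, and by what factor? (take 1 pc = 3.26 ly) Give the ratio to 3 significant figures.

Star A is more luminous, by a factor of 129.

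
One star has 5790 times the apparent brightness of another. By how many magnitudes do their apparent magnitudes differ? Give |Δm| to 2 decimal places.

Pogson: Δm = −2.5 log₁₀(ratio) = −2.5 log₁₀(5790) = −2.5 × 3.7627 = -9.407

|Δm| ≈ 9.41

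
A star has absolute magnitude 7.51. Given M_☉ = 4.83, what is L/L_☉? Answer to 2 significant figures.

L/L_☉ ≈ 0.085

M − M_☉ = 7.51 − 4.83 = 2.680
L/L_☉ = 10^(−0.4 (M − M_☉)) = 10^-1.072 = 0.08472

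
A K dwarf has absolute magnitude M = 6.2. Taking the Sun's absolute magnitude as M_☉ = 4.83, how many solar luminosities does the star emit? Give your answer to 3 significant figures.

L/L_☉ ≈ 0.283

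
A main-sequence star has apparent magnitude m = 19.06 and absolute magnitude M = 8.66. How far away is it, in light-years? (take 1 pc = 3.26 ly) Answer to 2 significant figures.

d ≈ 3900 ly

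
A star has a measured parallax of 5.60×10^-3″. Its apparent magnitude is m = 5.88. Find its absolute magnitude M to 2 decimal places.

M ≈ -0.38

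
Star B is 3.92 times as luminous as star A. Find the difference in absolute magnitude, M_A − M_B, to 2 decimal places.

M_A − M_B ≈ 1.48

Pogson: ΔM = −2.5 log₁₀(ratio) = −2.5 log₁₀(3.92) = −2.5 × 0.5933 = -1.483
Star B is brighter so has the smaller magnitude: M_A − M_B is positive.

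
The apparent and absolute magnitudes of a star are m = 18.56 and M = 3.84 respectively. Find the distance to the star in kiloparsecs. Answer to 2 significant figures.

d ≈ 8.8 kpc

Distance modulus: m − M = 18.56 − (3.84) = 14.720
m − M = 5 log₁₀ d − 5
log₁₀ d = (m − M)/5 + 1 = 3.9440
d = 10^3.9440 = 8790 pc
= 8.790 kpc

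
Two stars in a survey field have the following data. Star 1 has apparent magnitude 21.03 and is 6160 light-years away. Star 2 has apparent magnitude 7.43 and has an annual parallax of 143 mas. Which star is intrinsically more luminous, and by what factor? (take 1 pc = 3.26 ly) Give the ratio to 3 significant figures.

Star 2 is more luminous, by a factor of 3.77.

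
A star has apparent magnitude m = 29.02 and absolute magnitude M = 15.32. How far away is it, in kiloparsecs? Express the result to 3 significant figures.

d ≈ 5.50 kpc

μ = m − M = 13.700
m − M = 5 log₁₀ d − 5
log₁₀ d = (m − M)/5 + 1 = 3.7400
d = 10^3.7400 = 5495 pc
= 5.495 kpc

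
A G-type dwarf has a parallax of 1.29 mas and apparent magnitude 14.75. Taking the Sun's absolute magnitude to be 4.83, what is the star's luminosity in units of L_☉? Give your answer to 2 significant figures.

L/L_☉ ≈ 0.65

d = 1/p = 1000/1.29 mas = 775.2 pc
M = m − 5 log₁₀ d + 5 = 14.75 − 5·2.8894 + 5 = 5.303
M − M_☉ = 5.303 − 4.83 = 0.473
L/L_☉ = 10^(−0.4 × 0.473) = 0.6469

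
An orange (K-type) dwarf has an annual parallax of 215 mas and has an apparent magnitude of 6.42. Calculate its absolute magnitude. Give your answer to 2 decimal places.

M ≈ 8.08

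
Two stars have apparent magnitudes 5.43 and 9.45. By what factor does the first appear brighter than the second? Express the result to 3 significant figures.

Δm = 5.43 − (9.45) = -4.02
Flux ratio = 10^(−0.4 Δm) = 10^(−0.4 × -4.02) = 10^1.608 = 40.55

40.6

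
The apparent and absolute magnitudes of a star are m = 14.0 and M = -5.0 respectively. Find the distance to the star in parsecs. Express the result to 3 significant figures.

μ = m − M = 19.000
m − M = 5 log₁₀ d − 5
log₁₀ d = (m − M)/5 + 1 = 4.8000
d = 10^4.8000 = 63100 pc

d ≈ 63100 pc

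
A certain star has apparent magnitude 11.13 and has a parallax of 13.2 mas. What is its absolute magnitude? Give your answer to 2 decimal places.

p = 13.2 mas = 0.0132″ → d = 1/p = 75.76 pc
5 log₁₀(d/10 pc) = 5 log₁₀(75.76) − 5 = 4.397
M = m − 5 log₁₀(d/10) = 11.13 − 4.397 = 6.733

M ≈ 6.73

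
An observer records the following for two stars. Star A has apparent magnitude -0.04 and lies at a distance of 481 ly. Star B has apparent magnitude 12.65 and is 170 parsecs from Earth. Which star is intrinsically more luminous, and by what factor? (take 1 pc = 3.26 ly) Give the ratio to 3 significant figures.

Star A is more luminous, by a factor of 89700.

Star A: d = 481 ly / 3.26 = 147.5 pc
Star A: M = m − 5 log₁₀ d + 5 = -0.04 − 5·2.1689 + 5 = -5.885
Star B: M = m − 5 log₁₀ d + 5 = 12.65 − 5·2.2304 + 5 = 6.498
ΔM = M_A − M_B = -5.885 − (6.498) = -12.382; smaller M is more luminous → Star A.
L ratio = 10^(0.4 |ΔM|) = 10^4.953 = 89730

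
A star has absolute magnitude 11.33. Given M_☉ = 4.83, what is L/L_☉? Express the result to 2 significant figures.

L/L_☉ ≈ 2.5×10^-3

M − M_☉ = 11.33 − 4.83 = 6.500
L/L_☉ = 10^(−0.4 (M − M_☉)) = 10^-2.600 = 2.512×10^-3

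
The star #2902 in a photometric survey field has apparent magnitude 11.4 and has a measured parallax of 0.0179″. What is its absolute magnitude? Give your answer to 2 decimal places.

d = 1/p = 1/0.0179″ = 55.87 pc
5 log₁₀(d/10 pc) = 5 log₁₀(55.87) − 5 = 3.736
M = m − 5 log₁₀(d/10) = 11.4 − 3.736 = 7.664

M ≈ 7.66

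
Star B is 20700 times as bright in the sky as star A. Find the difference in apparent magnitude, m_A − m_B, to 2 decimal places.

m_A − m_B ≈ 10.79

Pogson: Δm = −2.5 log₁₀(ratio) = −2.5 log₁₀(20700) = −2.5 × 4.3160 = -10.790
Star B is brighter so has the smaller magnitude: m_A − m_B is positive.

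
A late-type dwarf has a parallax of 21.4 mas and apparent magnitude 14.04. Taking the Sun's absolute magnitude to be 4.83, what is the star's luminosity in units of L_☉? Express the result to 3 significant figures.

L/L_☉ ≈ 4.52×10^-3

d = 1/p = 1000/21.4 mas = 46.73 pc
M = m − 5 log₁₀ d + 5 = 14.04 − 5·1.6696 + 5 = 10.692
M − M_☉ = 10.692 − 4.83 = 5.862
L/L_☉ = 10^(−0.4 × 5.862) = 4.520×10^-3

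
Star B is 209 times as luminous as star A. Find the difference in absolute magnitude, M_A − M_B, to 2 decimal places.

Pogson: ΔM = −2.5 log₁₀(ratio) = −2.5 log₁₀(209) = −2.5 × 2.3201 = -5.800
Star B is brighter so has the smaller magnitude: M_A − M_B is positive.

M_A − M_B ≈ 5.80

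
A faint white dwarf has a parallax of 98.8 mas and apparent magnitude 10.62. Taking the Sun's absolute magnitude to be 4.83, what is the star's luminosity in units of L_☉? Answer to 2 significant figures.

L/L_☉ ≈ 4.9×10^-3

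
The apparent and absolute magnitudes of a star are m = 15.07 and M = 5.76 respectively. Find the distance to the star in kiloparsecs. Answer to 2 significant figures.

d ≈ 0.73 kpc

Distance modulus: m − M = 15.07 − (5.76) = 9.310
m − M = 5 log₁₀ d − 5
log₁₀ d = (m − M)/5 + 1 = 2.8620
d = 10^2.8620 = 727.8 pc
= 0.7278 kpc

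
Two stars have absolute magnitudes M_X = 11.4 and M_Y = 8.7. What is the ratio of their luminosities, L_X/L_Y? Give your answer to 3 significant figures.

L_X/L_Y ≈ 0.0832

ΔM = M_X − M_Y = 2.7
L_X/L_Y = 10^(−0.4 ΔM) = 10^-1.080 = 0.08318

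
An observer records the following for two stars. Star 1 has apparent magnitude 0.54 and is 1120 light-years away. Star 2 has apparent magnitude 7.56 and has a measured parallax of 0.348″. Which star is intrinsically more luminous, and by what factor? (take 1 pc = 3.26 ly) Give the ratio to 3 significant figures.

Star 1 is more luminous, by a factor of 9.19×10^6.

Star 1: d = 1120 ly / 3.26 = 343.6 pc
Star 1: M = m − 5 log₁₀ d + 5 = 0.54 − 5·2.5360 + 5 = -7.140
Star 2: d = 1/p = 1/0.348″ = 2.874 pc
Star 2: M = m − 5 log₁₀ d + 5 = 7.56 − 5·0.4584 + 5 = 10.268
ΔM = M_1 − M_2 = -7.140 − (10.268) = -17.408; smaller M is more luminous → Star 1.
L ratio = 10^(0.4 |ΔM|) = 10^6.963 = 9.187×10^6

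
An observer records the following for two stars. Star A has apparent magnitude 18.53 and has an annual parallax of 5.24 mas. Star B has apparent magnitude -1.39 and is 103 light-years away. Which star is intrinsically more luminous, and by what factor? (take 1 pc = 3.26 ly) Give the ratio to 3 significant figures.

Star B is more luminous, by a factor of 2.55×10^6.

Star A: p = 5.24 mas = 5.24×10^-3″ → d = 1/p = 190.8 pc
Star A: M = m − 5 log₁₀ d + 5 = 18.53 − 5·2.2807 + 5 = 12.127
Star B: d = 103 ly / 3.26 = 31.60 pc
Star B: M = m − 5 log₁₀ d + 5 = -1.39 − 5·1.4996 + 5 = -3.888
ΔM = M_A − M_B = 12.127 − (-3.888) = 16.015; smaller M is more luminous → Star B.
L ratio = 10^(0.4 |ΔM|) = 10^6.406 = 2.546×10^6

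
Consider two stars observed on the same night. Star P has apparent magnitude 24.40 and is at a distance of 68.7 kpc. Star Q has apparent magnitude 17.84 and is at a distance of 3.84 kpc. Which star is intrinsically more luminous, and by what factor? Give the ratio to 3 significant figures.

Star Q is more luminous, by a factor of 1.31.

Star P: d = 68.7 kpc = 68700 pc
Star P: M = m − 5 log₁₀ d + 5 = 24.40 − 5·4.8370 + 5 = 5.215
Star Q: d = 3.84 kpc = 3840 pc
Star Q: M = m − 5 log₁₀ d + 5 = 17.84 − 5·3.5843 + 5 = 4.918
ΔM = M_P − M_Q = 5.215 − (4.918) = 0.297; smaller M is more luminous → Star Q.
L ratio = 10^(0.4 |ΔM|) = 10^0.119 = 1.314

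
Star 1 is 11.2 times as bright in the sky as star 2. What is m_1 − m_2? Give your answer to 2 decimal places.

m_1 − m_2 ≈ -2.62

Pogson: Δm = −2.5 log₁₀(ratio) = −2.5 log₁₀(11.2) = −2.5 × 1.0492 = -2.623
Star 1 is brighter, so it has the smaller magnitude: the difference is negative.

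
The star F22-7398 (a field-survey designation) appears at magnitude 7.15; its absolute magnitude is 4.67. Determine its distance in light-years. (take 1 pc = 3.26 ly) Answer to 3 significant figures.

μ = m − M = 2.480
m − M = 5 log₁₀ d − 5
log₁₀ d = (m − M)/5 + 1 = 1.4960
d = 10^1.4960 = 31.33 pc
= 102.1 ly

d ≈ 102 ly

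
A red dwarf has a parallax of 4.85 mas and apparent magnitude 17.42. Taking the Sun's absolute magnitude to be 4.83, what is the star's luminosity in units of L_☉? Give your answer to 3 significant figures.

L/L_☉ ≈ 3.91×10^-3

d = 1/p = 1000/4.85 mas = 206.2 pc
M = m − 5 log₁₀ d + 5 = 17.42 − 5·2.3143 + 5 = 10.849
M − M_☉ = 10.849 − 4.83 = 6.019
L/L_☉ = 10^(−0.4 × 6.019) = 3.913×10^-3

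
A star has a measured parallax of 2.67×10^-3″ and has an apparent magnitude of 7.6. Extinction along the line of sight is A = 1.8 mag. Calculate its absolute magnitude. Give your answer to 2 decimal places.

M ≈ -2.07

d = 1/p = 1/2.67×10^-3″ = 374.5 pc
5 log₁₀(d/10 pc) = 5 log₁₀(374.5) − 5 = 7.867
M = m − 5 log₁₀(d/10) − A = 7.6 − 7.867 − 1.8 = -2.067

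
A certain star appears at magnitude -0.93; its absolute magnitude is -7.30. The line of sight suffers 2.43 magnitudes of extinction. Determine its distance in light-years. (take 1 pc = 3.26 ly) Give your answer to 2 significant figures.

m − M = 5 log₁₀(d/10 pc) + A  ⇒  -0.93 − (-7.30) − 2.43 = 5 log₁₀(d/10)
3.940 = 5 log₁₀(d/10)
log₁₀ d = (m − M − A)/5 + 1 = 1.7880
d = 10^1.7880 = 61.38 pc
= 200.1 ly

d ≈ 200 ly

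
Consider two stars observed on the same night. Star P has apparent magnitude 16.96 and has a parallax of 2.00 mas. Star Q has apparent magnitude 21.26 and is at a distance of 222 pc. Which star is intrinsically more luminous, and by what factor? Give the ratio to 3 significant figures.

Star P is more luminous, by a factor of 266.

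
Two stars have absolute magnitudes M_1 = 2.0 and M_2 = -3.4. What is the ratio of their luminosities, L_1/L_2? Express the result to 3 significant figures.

ΔM = M_1 − M_2 = 5.4
L_1/L_2 = 10^(−0.4 ΔM) = 10^-2.160 = 6.918×10^-3

L_1/L_2 ≈ 6.92×10^-3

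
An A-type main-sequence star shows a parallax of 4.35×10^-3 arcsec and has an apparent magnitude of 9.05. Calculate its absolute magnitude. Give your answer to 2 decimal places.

M ≈ 2.24

d = 1/p = 1/4.35×10^-3″ = 229.9 pc
5 log₁₀(d/10 pc) = 5 log₁₀(229.9) − 5 = 6.808
M = m − 5 log₁₀(d/10) = 9.05 − 6.808 = 2.242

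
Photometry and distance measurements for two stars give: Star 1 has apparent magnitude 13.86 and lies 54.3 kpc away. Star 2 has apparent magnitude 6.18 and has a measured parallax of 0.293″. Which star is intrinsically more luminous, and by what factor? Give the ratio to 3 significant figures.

Star 1: d = 54.3 kpc = 54300 pc
Star 1: M = m − 5 log₁₀ d + 5 = 13.86 − 5·4.7348 + 5 = -4.814
Star 2: d = 1/p = 1/0.293″ = 3.413 pc
Star 2: M = m − 5 log₁₀ d + 5 = 6.18 − 5·0.5331 + 5 = 8.514
ΔM = M_1 − M_2 = -4.814 − (8.514) = -13.328; smaller M is more luminous → Star 1.
L ratio = 10^(0.4 |ΔM|) = 10^5.331 = 214500

Star 1 is more luminous, by a factor of 214000.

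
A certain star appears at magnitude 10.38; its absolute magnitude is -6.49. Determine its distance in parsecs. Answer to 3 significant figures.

d ≈ 23700 pc

μ = m − M = 16.870
m − M = 5 log₁₀ d − 5
log₁₀ d = (m − M)/5 + 1 = 4.3740
d = 10^4.3740 = 23660 pc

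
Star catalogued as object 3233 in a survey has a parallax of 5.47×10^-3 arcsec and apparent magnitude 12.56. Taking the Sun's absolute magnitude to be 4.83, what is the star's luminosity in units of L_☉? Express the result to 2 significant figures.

d = 1/p = 1/5.47×10^-3″ = 182.8 pc
M = m − 5 log₁₀ d + 5 = 12.56 − 5·2.2620 + 5 = 6.250
M − M_☉ = 6.250 − 4.83 = 1.420
L/L_☉ = 10^(−0.4 × 1.420) = 0.2704

L/L_☉ ≈ 0.27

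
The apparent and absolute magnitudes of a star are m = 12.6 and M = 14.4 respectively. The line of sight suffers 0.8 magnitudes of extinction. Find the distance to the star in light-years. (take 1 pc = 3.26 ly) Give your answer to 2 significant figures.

d ≈ 9.8 ly

m − M = 5 log₁₀(d/10 pc) + A  ⇒  12.6 − (14.4) − 0.8 = 5 log₁₀(d/10)
-2.600 = 5 log₁₀(d/10)
log₁₀ d = (m − M − A)/5 + 1 = 0.4800
d = 10^0.4800 = 3.020 pc
= 9.845 ly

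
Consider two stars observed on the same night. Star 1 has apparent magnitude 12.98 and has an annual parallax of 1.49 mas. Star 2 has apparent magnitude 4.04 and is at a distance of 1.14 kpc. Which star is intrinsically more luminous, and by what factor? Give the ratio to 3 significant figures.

Star 2 is more luminous, by a factor of 10900.

Star 1: p = 1.49 mas = 1.49×10^-3″ → d = 1/p = 671.1 pc
Star 1: M = m − 5 log₁₀ d + 5 = 12.98 − 5·2.8268 + 5 = 3.846
Star 2: d = 1.14 kpc = 1140 pc
Star 2: M = m − 5 log₁₀ d + 5 = 4.04 − 5·3.0569 + 5 = -6.245
ΔM = M_1 − M_2 = 3.846 − (-6.245) = 10.090; smaller M is more luminous → Star 2.
L ratio = 10^(0.4 |ΔM|) = 10^4.036 = 10870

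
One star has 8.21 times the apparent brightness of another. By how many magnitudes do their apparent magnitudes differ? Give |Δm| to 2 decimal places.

|Δm| ≈ 2.29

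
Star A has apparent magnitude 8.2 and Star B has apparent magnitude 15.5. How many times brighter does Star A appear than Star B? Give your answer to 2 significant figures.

830

Magnitude difference = -7.3
Flux ratio = 10^(−0.4 Δm) = 10^(−0.4 × -7.3) = 10^2.920 = 831.8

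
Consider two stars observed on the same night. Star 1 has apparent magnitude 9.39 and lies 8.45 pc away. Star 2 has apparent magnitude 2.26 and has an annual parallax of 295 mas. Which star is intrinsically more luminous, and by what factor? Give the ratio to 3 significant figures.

Star 1: M = m − 5 log₁₀ d + 5 = 9.39 − 5·0.9269 + 5 = 9.756
Star 2: p = 295 mas = 0.295″ → d = 1/p = 3.390 pc
Star 2: M = m − 5 log₁₀ d + 5 = 2.26 − 5·0.5302 + 5 = 4.609
ΔM = M_1 − M_2 = 9.756 − (4.609) = 5.147; smaller M is more luminous → Star 2.
L ratio = 10^(0.4 |ΔM|) = 10^2.059 = 114.5

Star 2 is more luminous, by a factor of 114.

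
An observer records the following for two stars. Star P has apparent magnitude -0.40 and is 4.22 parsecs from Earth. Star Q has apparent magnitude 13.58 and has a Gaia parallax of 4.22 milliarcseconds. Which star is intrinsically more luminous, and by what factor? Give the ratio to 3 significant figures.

Star P is more luminous, by a factor of 124.

Star P: M = m − 5 log₁₀ d + 5 = -0.40 − 5·0.6253 + 5 = 1.473
Star Q: p = 4.22 mas = 4.22×10^-3″ → d = 1/p = 237.0 pc
Star Q: M = m − 5 log₁₀ d + 5 = 13.58 − 5·2.3747 + 5 = 6.707
ΔM = M_P − M_Q = 1.473 − (6.707) = -5.233; smaller M is more luminous → Star P.
L ratio = 10^(0.4 |ΔM|) = 10^2.093 = 124.0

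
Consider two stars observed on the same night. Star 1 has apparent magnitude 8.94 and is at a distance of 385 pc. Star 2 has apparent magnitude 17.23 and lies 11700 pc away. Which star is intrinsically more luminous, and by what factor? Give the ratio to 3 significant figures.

Star 1: M = m − 5 log₁₀ d + 5 = 8.94 − 5·2.5855 + 5 = 1.013
Star 2: M = m − 5 log₁₀ d + 5 = 17.23 − 5·4.0682 + 5 = 1.889
ΔM = M_1 − M_2 = 1.013 − (1.889) = -0.876; smaller M is more luminous → Star 1.
L ratio = 10^(0.4 |ΔM|) = 10^0.351 = 2.242

Star 1 is more luminous, by a factor of 2.24.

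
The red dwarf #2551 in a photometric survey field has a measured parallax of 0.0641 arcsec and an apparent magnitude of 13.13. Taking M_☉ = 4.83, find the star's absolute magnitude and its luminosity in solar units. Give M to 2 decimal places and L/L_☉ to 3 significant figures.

M ≈ 12.16; L/L_☉ ≈ 1.16×10^-3

d = 1/p = 1/0.0641″ = 15.60 pc
M = m − 5 log₁₀ d + 5 = 13.13 − 5·1.1931 + 5 = 12.164
M − M_☉ = 12.164 − 4.83 = 7.334
L/L_☉ = 10^(−0.4 × 7.334) = 1.165×10^-3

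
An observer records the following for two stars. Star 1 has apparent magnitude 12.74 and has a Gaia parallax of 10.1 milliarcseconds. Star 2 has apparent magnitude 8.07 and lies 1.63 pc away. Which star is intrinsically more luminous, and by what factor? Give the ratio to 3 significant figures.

Star 1: p = 10.1 mas = 0.0101″ → d = 1/p = 99.01 pc
Star 1: M = m − 5 log₁₀ d + 5 = 12.74 − 5·1.9957 + 5 = 7.762
Star 2: M = m − 5 log₁₀ d + 5 = 8.07 − 5·0.2122 + 5 = 12.009
ΔM = M_1 − M_2 = 7.762 − (12.009) = -4.247; smaller M is more luminous → Star 1.
L ratio = 10^(0.4 |ΔM|) = 10^1.699 = 50.00

Star 1 is more luminous, by a factor of 50.0.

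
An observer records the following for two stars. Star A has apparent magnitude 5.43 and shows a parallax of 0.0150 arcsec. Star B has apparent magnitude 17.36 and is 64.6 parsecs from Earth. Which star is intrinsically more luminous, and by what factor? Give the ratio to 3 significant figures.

Star A is more luminous, by a factor of 63000.

Star A: d = 1/p = 1/0.0150″ = 66.67 pc
Star A: M = m − 5 log₁₀ d + 5 = 5.43 − 5·1.8239 + 5 = 1.310
Star B: M = m − 5 log₁₀ d + 5 = 17.36 − 5·1.8102 + 5 = 13.309
ΔM = M_A − M_B = 1.310 − (13.309) = -11.998; smaller M is more luminous → Star A.
L ratio = 10^(0.4 |ΔM|) = 10^4.799 = 63000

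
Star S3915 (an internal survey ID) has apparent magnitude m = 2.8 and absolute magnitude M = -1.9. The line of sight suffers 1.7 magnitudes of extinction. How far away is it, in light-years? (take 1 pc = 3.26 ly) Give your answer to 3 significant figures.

d ≈ 130 ly

m − M = 5 log₁₀(d/10 pc) + A  ⇒  2.8 − (-1.9) − 1.7 = 5 log₁₀(d/10)
3.000 = 5 log₁₀(d/10)
log₁₀ d = (m − M − A)/5 + 1 = 1.6000
d = 10^1.6000 = 39.81 pc
= 129.8 ly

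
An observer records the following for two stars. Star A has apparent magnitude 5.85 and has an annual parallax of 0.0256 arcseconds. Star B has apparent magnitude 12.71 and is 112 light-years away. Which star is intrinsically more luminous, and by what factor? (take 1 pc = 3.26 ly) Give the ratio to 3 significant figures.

Star A: d = 1/p = 1/0.0256″ = 39.06 pc
Star A: M = m − 5 log₁₀ d + 5 = 5.85 − 5·1.5918 + 5 = 2.891
Star B: d = 112 ly / 3.26 = 34.36 pc
Star B: M = m − 5 log₁₀ d + 5 = 12.71 − 5·1.5360 + 5 = 10.030
ΔM = M_A − M_B = 2.891 − (10.030) = -7.139; smaller M is more luminous → Star A.
L ratio = 10^(0.4 |ΔM|) = 10^2.856 = 717.0

Star A is more luminous, by a factor of 717.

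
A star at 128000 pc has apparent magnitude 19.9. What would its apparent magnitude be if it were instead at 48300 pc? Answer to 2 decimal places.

m ≈ 17.78

Flux ∝ 1/d², so Δm = 5 log₁₀(d₂/d₁) = 5 log₁₀(48300/128000) = -2.116
m₂ = m₁ + Δm = 19.9 + (-2.116) = 17.784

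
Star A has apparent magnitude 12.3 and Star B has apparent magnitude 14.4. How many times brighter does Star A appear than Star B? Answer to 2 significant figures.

Magnitude difference = -2.1
Flux ratio = 10^(−0.4 Δm) = 10^(−0.4 × -2.1) = 10^0.840 = 6.918

6.9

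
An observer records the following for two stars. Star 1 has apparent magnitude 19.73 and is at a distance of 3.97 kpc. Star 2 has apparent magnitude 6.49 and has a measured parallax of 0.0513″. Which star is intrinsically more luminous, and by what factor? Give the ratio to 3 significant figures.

Star 2 is more luminous, by a factor of 4.77.

Star 1: d = 3.97 kpc = 3970 pc
Star 1: M = m − 5 log₁₀ d + 5 = 19.73 − 5·3.5988 + 5 = 6.736
Star 2: d = 1/p = 1/0.0513″ = 19.49 pc
Star 2: M = m − 5 log₁₀ d + 5 = 6.49 − 5·1.2899 + 5 = 5.041
ΔM = M_1 − M_2 = 6.736 − (5.041) = 1.695; smaller M is more luminous → Star 2.
L ratio = 10^(0.4 |ΔM|) = 10^0.678 = 4.766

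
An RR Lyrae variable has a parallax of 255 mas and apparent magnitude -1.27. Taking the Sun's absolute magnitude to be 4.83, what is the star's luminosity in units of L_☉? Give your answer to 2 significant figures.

d = 1/p = 1000/255 mas = 3.922 pc
M = m − 5 log₁₀ d + 5 = -1.27 − 5·0.5935 + 5 = 0.763
M − M_☉ = 0.763 − 4.83 = -4.067
L/L_☉ = 10^(−0.4 × -4.067) = 42.36

L/L_☉ ≈ 42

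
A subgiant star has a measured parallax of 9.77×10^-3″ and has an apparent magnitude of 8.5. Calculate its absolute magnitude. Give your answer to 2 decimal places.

d = 1/p = 1/9.77×10^-3″ = 102.4 pc
5 log₁₀(d/10 pc) = 5 log₁₀(102.4) − 5 = 5.051
M = m − 5 log₁₀(d/10) = 8.5 − 5.051 = 3.449

M ≈ 3.45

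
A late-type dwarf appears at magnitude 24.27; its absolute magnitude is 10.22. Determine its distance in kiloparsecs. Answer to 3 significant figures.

μ = m − M = 14.050
m − M = 5 log₁₀ d − 5
log₁₀ d = (m − M)/5 + 1 = 3.8100
d = 10^3.8100 = 6457 pc
= 6.457 kpc

d ≈ 6.46 kpc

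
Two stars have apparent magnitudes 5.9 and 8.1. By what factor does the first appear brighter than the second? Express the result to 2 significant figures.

7.6

Δm = 5.9 − (8.1) = -2.2
Flux ratio = 10^(−0.4 Δm) = 10^(−0.4 × -2.2) = 10^0.880 = 7.586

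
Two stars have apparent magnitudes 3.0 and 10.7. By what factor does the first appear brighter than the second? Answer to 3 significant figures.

Δm = 3.0 − (10.7) = -7.7
Flux ratio = 10^(−0.4 Δm) = 10^(−0.4 × -7.7) = 10^3.080 = 1202

1200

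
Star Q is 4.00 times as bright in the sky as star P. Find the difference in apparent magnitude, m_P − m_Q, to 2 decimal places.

m_P − m_Q ≈ 1.51

Pogson: Δm = −2.5 log₁₀(ratio) = −2.5 log₁₀(4.00) = −2.5 × 0.6021 = -1.505
Star Q is brighter so has the smaller magnitude: m_P − m_Q is positive.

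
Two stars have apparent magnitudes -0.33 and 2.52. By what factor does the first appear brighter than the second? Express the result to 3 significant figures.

Magnitude difference = -2.85
Flux ratio = 10^(−0.4 Δm) = 10^(−0.4 × -2.85) = 10^1.140 = 13.80

13.8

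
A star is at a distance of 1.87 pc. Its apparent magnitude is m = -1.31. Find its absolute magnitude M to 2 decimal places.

5 log₁₀(d/10 pc) = 5 log₁₀(1.870) − 5 = -3.641
M = m − 5 log₁₀(d/10) = -1.31 + 3.641 = 2.331

M ≈ 2.33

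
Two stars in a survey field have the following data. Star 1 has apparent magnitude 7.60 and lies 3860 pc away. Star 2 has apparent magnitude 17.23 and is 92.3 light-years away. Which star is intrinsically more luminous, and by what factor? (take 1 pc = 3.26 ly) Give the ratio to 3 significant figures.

Star 1 is more luminous, by a factor of 1.32×10^8.

Star 1: M = m − 5 log₁₀ d + 5 = 7.60 − 5·3.5866 + 5 = -5.333
Star 2: d = 92.3 ly / 3.26 = 28.31 pc
Star 2: M = m − 5 log₁₀ d + 5 = 17.23 − 5·1.4520 + 5 = 14.970
ΔM = M_1 − M_2 = -5.333 − (14.970) = -20.303; smaller M is more luminous → Star 1.
L ratio = 10^(0.4 |ΔM|) = 10^8.121 = 1.322×10^8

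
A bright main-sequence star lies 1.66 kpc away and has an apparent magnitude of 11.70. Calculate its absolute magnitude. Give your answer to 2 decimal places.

d = 1.66 kpc = 1660 pc
5 log₁₀(d/10 pc) = 5 log₁₀(1660) − 5 = 11.101
M = m − 5 log₁₀(d/10) = 11.70 − 11.101 = 0.599

M ≈ 0.60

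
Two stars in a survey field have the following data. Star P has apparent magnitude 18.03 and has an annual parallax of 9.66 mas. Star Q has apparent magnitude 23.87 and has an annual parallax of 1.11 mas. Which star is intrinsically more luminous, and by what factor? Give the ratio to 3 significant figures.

Star P: p = 9.66 mas = 9.66×10^-3″ → d = 1/p = 103.5 pc
Star P: M = m − 5 log₁₀ d + 5 = 18.03 − 5·2.0150 + 5 = 12.955
Star Q: p = 1.11 mas = 1.11×10^-3″ → d = 1/p = 900.9 pc
Star Q: M = m − 5 log₁₀ d + 5 = 23.87 − 5·2.9547 + 5 = 14.097
ΔM = M_P − M_Q = 12.955 − (14.097) = -1.142; smaller M is more luminous → Star P.
L ratio = 10^(0.4 |ΔM|) = 10^0.457 = 2.862

Star P is more luminous, by a factor of 2.86.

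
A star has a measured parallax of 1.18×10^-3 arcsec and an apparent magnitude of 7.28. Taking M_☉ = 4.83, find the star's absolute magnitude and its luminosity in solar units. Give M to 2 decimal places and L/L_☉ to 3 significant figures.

M ≈ -2.36; L/L_☉ ≈ 752

d = 1/p = 1/1.18×10^-3″ = 847.5 pc
M = m − 5 log₁₀ d + 5 = 7.28 − 5·2.9281 + 5 = -2.361
M − M_☉ = -2.361 − 4.83 = -7.191
L/L_☉ = 10^(−0.4 × -7.191) = 752.0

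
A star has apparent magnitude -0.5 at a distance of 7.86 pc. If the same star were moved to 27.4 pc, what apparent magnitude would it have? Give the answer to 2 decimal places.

m ≈ 2.21

Flux ∝ 1/d², so Δm = 5 log₁₀(d₂/d₁) = 5 log₁₀(27.4/7.86) = 2.712
m₂ = m₁ + Δm = -0.5 + (2.712) = 2.212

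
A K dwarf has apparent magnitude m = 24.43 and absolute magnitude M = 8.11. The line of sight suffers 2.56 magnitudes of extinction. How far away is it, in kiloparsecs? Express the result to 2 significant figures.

d ≈ 5.6 kpc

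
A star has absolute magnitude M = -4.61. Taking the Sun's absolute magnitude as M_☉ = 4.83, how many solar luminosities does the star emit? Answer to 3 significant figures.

L/L_☉ ≈ 5970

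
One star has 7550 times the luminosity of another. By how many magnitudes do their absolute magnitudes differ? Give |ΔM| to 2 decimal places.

Pogson: ΔM = −2.5 log₁₀(ratio) = −2.5 log₁₀(7550) = −2.5 × 3.8779 = -9.695

|ΔM| ≈ 9.69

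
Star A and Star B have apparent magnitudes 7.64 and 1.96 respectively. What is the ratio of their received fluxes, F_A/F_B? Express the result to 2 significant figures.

Δm = 7.64 − (1.96) = 5.68
Flux ratio = 10^(−0.4 Δm) = 10^(−0.4 × 5.68) = 10^-2.272 = 5.346×10^-3

F_A/F_B ≈ 5.3×10^-3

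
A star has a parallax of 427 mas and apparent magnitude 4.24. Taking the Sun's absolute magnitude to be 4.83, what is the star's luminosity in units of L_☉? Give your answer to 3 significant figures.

d = 1/p = 1000/427 mas = 2.342 pc
M = m − 5 log₁₀ d + 5 = 4.24 − 5·0.3696 + 5 = 7.392
M − M_☉ = 7.392 − 4.83 = 2.562
L/L_☉ = 10^(−0.4 × 2.562) = 0.09444

L/L_☉ ≈ 0.0944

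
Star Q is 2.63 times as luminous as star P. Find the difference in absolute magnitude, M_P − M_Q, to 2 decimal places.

Pogson: ΔM = −2.5 log₁₀(ratio) = −2.5 log₁₀(2.63) = −2.5 × 0.4200 = -1.050
Star Q is brighter so has the smaller magnitude: M_P − M_Q is positive.

M_P − M_Q ≈ 1.05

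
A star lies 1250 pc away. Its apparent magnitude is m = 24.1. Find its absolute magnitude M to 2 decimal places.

M ≈ 13.62

5 log₁₀(d/10 pc) = 5 log₁₀(1250) − 5 = 10.485
M = m − 5 log₁₀(d/10) = 24.1 − 10.485 = 13.615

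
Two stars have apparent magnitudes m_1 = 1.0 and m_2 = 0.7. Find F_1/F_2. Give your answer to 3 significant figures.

F_1/F_2 ≈ 0.759

Δm = 1.0 − (0.7) = 0.3
Flux ratio = 10^(−0.4 Δm) = 10^(−0.4 × 0.3) = 10^-0.120 = 0.7586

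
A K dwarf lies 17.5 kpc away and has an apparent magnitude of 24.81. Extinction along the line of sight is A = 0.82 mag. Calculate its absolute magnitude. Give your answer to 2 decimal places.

d = 17.5 kpc = 17500 pc
5 log₁₀(d/10 pc) = 5 log₁₀(17500) − 5 = 16.215
M = m − 5 log₁₀(d/10) − A = 24.81 − 16.215 − 0.82 = 7.775

M ≈ 7.77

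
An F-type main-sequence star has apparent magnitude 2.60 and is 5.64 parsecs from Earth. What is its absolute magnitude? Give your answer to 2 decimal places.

M ≈ 3.84

5 log₁₀(d/10 pc) = 5 log₁₀(5.640) − 5 = -1.244
M = m − 5 log₁₀(d/10) = 2.60 + 1.244 = 3.844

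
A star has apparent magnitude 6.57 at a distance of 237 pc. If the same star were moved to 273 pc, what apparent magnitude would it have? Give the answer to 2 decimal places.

m ≈ 6.88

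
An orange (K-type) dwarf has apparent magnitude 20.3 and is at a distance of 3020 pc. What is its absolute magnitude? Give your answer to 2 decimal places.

M ≈ 7.90

5 log₁₀(d/10 pc) = 5 log₁₀(3020) − 5 = 12.400
M = m − 5 log₁₀(d/10) = 20.3 − 12.400 = 7.900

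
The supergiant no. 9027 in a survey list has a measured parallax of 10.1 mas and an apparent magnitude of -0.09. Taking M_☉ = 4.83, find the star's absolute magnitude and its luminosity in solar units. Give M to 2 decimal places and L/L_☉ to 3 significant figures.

M ≈ -5.07; L/L_☉ ≈ 9110

d = 1/p = 1000/10.1 mas = 99.01 pc
M = m − 5 log₁₀ d + 5 = -0.09 − 5·1.9957 + 5 = -5.068
M − M_☉ = -5.068 − 4.83 = -9.898
L/L_☉ = 10^(−0.4 × -9.898) = 9107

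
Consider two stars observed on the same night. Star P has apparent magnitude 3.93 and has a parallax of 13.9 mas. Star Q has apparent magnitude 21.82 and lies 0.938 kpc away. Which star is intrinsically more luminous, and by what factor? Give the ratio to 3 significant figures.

Star P is more luminous, by a factor of 84200.

Star P: p = 13.9 mas = 0.0139″ → d = 1/p = 71.94 pc
Star P: M = m − 5 log₁₀ d + 5 = 3.93 − 5·1.8570 + 5 = -0.355
Star Q: d = 0.938 kpc = 938.0 pc
Star Q: M = m − 5 log₁₀ d + 5 = 21.82 − 5·2.9722 + 5 = 11.959
ΔM = M_P − M_Q = -0.355 − (11.959) = -12.314; smaller M is more luminous → Star P.
L ratio = 10^(0.4 |ΔM|) = 10^4.926 = 84250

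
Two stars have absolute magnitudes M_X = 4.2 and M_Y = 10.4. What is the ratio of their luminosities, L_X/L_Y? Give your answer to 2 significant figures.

L_X/L_Y ≈ 300

ΔM = M_X − M_Y = -6.2
L_X/L_Y = 10^(−0.4 ΔM) = 10^2.480 = 302.0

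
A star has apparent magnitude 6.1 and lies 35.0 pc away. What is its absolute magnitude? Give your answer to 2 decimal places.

M ≈ 3.38

5 log₁₀(d/10 pc) = 5 log₁₀(35.00) − 5 = 2.720
M = m − 5 log₁₀(d/10) = 6.1 − 2.720 = 3.380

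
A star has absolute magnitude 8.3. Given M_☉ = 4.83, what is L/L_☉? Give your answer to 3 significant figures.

M − M_☉ = 8.3 − 4.83 = 3.470
L/L_☉ = 10^(−0.4 (M − M_☉)) = 10^-1.388 = 0.04093

L/L_☉ ≈ 0.0409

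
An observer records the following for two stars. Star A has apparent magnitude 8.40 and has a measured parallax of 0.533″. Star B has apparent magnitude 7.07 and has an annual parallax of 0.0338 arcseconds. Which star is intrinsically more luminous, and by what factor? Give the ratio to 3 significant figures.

Star B is more luminous, by a factor of 846.

Star A: d = 1/p = 1/0.533″ = 1.876 pc
Star A: M = m − 5 log₁₀ d + 5 = 8.40 − 5·0.2733 + 5 = 12.034
Star B: d = 1/p = 1/0.0338″ = 29.59 pc
Star B: M = m − 5 log₁₀ d + 5 = 7.07 − 5·1.4711 + 5 = 4.715
ΔM = M_A − M_B = 12.034 − (4.715) = 7.319; smaller M is more luminous → Star B.
L ratio = 10^(0.4 |ΔM|) = 10^2.928 = 846.5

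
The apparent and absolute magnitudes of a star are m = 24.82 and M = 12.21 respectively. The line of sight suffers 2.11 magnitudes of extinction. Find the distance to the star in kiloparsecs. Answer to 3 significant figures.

m − M = 5 log₁₀(d/10 pc) + A  ⇒  24.82 − (12.21) − 2.11 = 5 log₁₀(d/10)
10.500 = 5 log₁₀(d/10)
log₁₀ d = (m − M − A)/5 + 1 = 3.1000
d = 10^3.1000 = 1259 pc
= 1.259 kpc

d ≈ 1.26 kpc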